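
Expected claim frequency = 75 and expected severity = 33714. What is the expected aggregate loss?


E[S] = E[N] * E[X]
= 75 * 33714
= 2.5286e+06


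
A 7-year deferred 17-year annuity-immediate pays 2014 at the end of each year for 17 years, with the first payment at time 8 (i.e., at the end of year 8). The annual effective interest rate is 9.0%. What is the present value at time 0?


PV at time 7 of the 17-year annuity-immediate:
a_n = 2014 * (1-(1+0.09)^(-17))/0.09 = 17206.8736
Discount back 7 years to time 0:
PV = 17206.8736 * (1+0.09)^(-7)
= 17206.8736 * 0.547034
= 9412.7491


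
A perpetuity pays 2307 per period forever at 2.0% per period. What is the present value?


PV = PMT / i
= 2307 / 0.02
= 115350.0


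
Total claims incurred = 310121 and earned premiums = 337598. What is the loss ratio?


Loss ratio = claims / premiums
= 310121 / 337598
= 0.9186


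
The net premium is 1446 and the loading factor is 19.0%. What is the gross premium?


Gross = net * (1 + loading)
= 1446 * (1 + 0.19)
= 1446 * 1.19
= 1720.74


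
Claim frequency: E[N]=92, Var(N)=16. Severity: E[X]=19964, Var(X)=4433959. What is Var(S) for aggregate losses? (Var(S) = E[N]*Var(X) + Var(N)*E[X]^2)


Var(S) = E[N]*Var(X) + Var(N)*E[X]^2
= 92*4433959 + 16*19964^2
= 407924228 + 6376980736
= 6.7849e+09


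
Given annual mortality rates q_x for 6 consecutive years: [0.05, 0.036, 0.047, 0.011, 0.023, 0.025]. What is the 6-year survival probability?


p_k = 1 - q_k for each year
Survival = product of (1 - q_k)
= 0.95 * 0.964 * 0.953 * 0.989 * 0.977 * 0.975
= 0.8222


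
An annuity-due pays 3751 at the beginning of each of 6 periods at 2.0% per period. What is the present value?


PV_due = PMT * (1-(1+i)^(-n))/i * (1+i)
PV_immediate = 21010.9673
PV_due = 21010.9673 * 1.02
= 21431.1866


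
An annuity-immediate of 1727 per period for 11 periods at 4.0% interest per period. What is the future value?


FV = PMT * ((1+i)^n - 1) / i
= 1727 * ((1.04)^11 - 1) / 0.04
= 1727 * (1.539454 - 1) / 0.04
= 23290.9289


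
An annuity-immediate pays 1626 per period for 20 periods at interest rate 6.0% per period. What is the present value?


PV = PMT * (1 - (1+i)^(-n)) / i
= 1626 * (1 - (1+0.06)^(-20)) / 0.06
= 1626 * (1 - 0.311805) / 0.06
= 1626 * 11.469921
= 18650.0919


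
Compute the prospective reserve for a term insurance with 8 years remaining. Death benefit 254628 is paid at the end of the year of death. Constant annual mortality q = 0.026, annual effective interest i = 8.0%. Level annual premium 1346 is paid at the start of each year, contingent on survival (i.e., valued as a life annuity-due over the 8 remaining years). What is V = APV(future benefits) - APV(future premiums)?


v = 1/(1+i) = 0.925926
APV(future benefits) per unit = sum_{k=0}^{7} k_p_x * q * v^(k+1) = 0.137946
APV(future benefits) = 254628 * 0.137946 = 35124.9415
Life annuity-due factor ä_{x:8} = sum_{k=0}^{7} k_p_x * v^k = 5.730069
APV(future premiums) = 1346 * 5.730069 = 7712.673
V = 35124.9415 - 7712.673
= 27412.2685


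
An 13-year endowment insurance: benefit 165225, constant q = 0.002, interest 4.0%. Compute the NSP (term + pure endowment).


Term component = 3264.0185
Pure endowment = 13_p_x * v^13 * benefit = 0.97431 * 0.600574 * 165225 = 96680.611
NSP = 99944.6295


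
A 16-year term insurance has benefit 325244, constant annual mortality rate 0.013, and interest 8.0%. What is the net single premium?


NSP = benefit * sum_{k=0}^{n-1} k_p_x * q * v^(k+1)
With constant q=0.013, v=0.925926
Sum = 0.106691
NSP = 325244 * 0.106691
= 34700.4539


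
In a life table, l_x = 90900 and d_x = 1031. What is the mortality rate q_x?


q_x = d_x / l_x
= 1031 / 90900
= 0.0113


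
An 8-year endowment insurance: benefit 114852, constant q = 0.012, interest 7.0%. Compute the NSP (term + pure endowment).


Term component = 7926.0081
Pure endowment = 8_p_x * v^8 * benefit = 0.907937 * 0.582009 * 114852 = 60690.9447
NSP = 68616.9528


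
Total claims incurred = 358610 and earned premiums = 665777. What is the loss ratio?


Loss ratio = claims / premiums
= 358610 / 665777
= 0.5386


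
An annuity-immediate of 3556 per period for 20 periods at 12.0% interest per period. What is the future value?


FV = PMT * ((1+i)^n - 1) / i
= 3556 * ((1.12)^20 - 1) / 0.12
= 3556 * (9.646293 - 1) / 0.12
= 256218.4853


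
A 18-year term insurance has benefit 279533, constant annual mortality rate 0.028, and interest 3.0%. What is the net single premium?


NSP = benefit * sum_{k=0}^{n-1} k_p_x * q * v^(k+1)
With constant q=0.028, v=0.970874
Sum = 0.312679
NSP = 279533 * 0.312679
= 87404.046


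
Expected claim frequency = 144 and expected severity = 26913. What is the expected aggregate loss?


E[S] = E[N] * E[X]
= 144 * 26913
= 3.8755e+06


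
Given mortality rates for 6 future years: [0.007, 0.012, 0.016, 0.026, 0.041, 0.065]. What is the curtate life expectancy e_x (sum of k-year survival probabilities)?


e_x = sum_{k=1}^{n} k_p_x
k_p_x values:
  1_p_x = 0.993
  2_p_x = 0.981084
  3_p_x = 0.965387
  4_p_x = 0.940287
  5_p_x = 0.901735
  6_p_x = 0.843122
e_x = 5.6246


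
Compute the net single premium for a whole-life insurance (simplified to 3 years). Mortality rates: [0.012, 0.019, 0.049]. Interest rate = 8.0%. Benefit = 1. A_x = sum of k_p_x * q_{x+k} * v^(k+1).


v = 0.925926
Year 0: k_p_x=1.0, q=0.012, term=0.011111
Year 1: k_p_x=0.988, q=0.019, term=0.016094
Year 2: k_p_x=0.969228, q=0.049, term=0.037701
A_x = 0.0649


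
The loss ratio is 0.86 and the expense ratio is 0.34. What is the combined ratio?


Combined ratio = loss ratio + expense ratio
= 0.86 + 0.34
= 1.2


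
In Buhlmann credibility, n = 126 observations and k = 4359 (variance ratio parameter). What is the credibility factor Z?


Z = n / (n + k)
= 126 / (126 + 4359)
= 126 / 4485
= 0.0281


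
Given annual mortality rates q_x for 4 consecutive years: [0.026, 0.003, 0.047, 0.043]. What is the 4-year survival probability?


p_k = 1 - q_k for each year
Survival = product of (1 - q_k)
= 0.974 * 0.997 * 0.953 * 0.957
= 0.8856


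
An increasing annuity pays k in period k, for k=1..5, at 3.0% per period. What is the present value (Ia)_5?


(Ia)_n = sum_{k=1}^{n} k * v^k, v = 1/(1+i)
v = 0.970874
Sum computed term by term:
(Ia)_5 = 13.4685


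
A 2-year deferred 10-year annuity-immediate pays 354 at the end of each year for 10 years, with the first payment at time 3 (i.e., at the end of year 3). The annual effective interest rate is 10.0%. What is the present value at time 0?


PV at time 2 of the 10-year annuity-immediate:
a_n = 354 * (1-(1+0.1)^(-10))/0.1 = 2175.1768
Discount back 2 years to time 0:
PV = 2175.1768 * (1+0.1)^(-2)
= 2175.1768 * 0.826446
= 1797.6667


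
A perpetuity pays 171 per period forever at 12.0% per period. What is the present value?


PV = PMT / i
= 171 / 0.12
= 1425.0


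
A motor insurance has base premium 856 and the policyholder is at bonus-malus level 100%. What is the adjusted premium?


adjusted = base * BM_level / 100
= 856 * 100 / 100
= 856 * 1.0
= 856.0


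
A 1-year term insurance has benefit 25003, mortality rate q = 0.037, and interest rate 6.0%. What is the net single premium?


NSP = benefit * q * v
v = 1/(1+i) = 0.943396
NSP = 25003 * 0.037 * 0.943396
= 872.7462


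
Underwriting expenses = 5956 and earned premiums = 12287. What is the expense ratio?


Expense ratio = expenses / premiums
= 5956 / 12287
= 0.4847


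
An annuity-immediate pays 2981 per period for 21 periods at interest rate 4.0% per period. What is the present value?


PV = PMT * (1 - (1+i)^(-n)) / i
= 2981 * (1 - (1+0.04)^(-21)) / 0.04
= 2981 * (1 - 0.438834) / 0.04
= 2981 * 14.02916
= 41820.9258


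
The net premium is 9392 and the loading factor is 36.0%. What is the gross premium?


Gross = net * (1 + loading)
= 9392 * (1 + 0.36)
= 9392 * 1.36
= 12773.12


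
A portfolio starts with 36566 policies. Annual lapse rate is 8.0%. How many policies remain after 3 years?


remaining = initial * (1 - lapse)^years
= 36566 * (1 - 0.08)^3
= 36566 * 0.778688
= 28473.5054


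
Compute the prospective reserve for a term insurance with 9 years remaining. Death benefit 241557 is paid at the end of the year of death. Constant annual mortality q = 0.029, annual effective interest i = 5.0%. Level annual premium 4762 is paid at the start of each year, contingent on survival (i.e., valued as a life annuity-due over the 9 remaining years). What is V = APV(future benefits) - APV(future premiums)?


v = 1/(1+i) = 0.952381
APV(future benefits) per unit = sum_{k=0}^{8} k_p_x * q * v^(k+1) = 0.18552
APV(future benefits) = 241557 * 0.18552 = 44813.703
Life annuity-due factor ä_{x:9} = sum_{k=0}^{8} k_p_x * v^k = 6.717111
APV(future premiums) = 4762 * 6.717111 = 31986.8811
V = 44813.703 - 31986.8811
= 12826.8219


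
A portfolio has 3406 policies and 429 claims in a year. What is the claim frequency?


frequency = claims / policies
= 429 / 3406
= 0.126


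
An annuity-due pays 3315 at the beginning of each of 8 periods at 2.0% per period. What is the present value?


PV_due = PMT * (1-(1+i)^(-n))/i * (1+i)
PV_immediate = 24283.971
PV_due = 24283.971 * 1.02
= 24769.6504


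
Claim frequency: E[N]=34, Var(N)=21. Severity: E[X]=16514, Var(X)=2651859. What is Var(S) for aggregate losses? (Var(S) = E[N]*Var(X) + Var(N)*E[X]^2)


Var(S) = E[N]*Var(X) + Var(N)*E[X]^2
= 34*2651859 + 21*16514^2
= 90163206 + 5726956116
= 5.8171e+09


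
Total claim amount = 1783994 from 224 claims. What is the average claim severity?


severity = total / number
= 1783994 / 224
= 7964.2589


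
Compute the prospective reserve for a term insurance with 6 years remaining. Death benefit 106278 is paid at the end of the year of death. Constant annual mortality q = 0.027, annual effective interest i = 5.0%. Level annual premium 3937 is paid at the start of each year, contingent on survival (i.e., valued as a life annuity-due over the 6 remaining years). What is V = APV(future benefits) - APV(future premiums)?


v = 1/(1+i) = 0.952381
APV(future benefits) per unit = sum_{k=0}^{5} k_p_x * q * v^(k+1) = 0.128618
APV(future benefits) = 106278 * 0.128618 = 13669.2646
Life annuity-due factor ä_{x:6} = sum_{k=0}^{5} k_p_x * v^k = 5.001811
APV(future premiums) = 3937 * 5.001811 = 19692.1315
V = 13669.2646 - 19692.1315
= -6022.8669


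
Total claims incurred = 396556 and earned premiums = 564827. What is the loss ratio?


Loss ratio = claims / premiums
= 396556 / 564827
= 0.7021


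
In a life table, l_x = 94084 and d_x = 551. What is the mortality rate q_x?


q_x = d_x / l_x
= 551 / 94084
= 0.0059


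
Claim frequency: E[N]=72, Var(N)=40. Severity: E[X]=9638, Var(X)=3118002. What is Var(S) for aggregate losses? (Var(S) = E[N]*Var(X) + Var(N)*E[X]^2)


Var(S) = E[N]*Var(X) + Var(N)*E[X]^2
= 72*3118002 + 40*9638^2
= 224496144 + 3715641760
= 3.9401e+09


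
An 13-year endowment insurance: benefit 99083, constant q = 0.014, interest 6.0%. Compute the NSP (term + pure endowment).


Term component = 11428.6674
Pure endowment = 13_p_x * v^13 * benefit = 0.83253 * 0.468839 * 99083 = 38674.3295
NSP = 50102.9969


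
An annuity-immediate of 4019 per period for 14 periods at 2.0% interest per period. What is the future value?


FV = PMT * ((1+i)^n - 1) / i
= 4019 * ((1.02)^14 - 1) / 0.02
= 4019 * (1.319479 - 1) / 0.02
= 64199.2574


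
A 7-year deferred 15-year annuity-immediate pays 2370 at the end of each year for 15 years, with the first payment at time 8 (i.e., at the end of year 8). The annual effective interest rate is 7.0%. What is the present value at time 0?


PV at time 7 of the 15-year annuity-immediate:
a_n = 2370 * (1-(1+0.07)^(-15))/0.07 = 21585.7562
Discount back 7 years to time 0:
PV = 21585.7562 * (1+0.07)^(-7)
= 21585.7562 * 0.62275
= 13442.5241


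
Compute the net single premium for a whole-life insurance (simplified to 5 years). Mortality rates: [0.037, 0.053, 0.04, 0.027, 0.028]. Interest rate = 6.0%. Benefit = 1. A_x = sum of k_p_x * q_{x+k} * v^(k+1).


v = 0.943396
Year 0: k_p_x=1.0, q=0.037, term=0.034906
Year 1: k_p_x=0.963, q=0.053, term=0.045425
Year 2: k_p_x=0.911961, q=0.04, term=0.030628
Year 3: k_p_x=0.875483, q=0.027, term=0.018724
Year 4: k_p_x=0.851845, q=0.028, term=0.017823
A_x = 0.1475


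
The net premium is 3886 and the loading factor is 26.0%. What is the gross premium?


Gross = net * (1 + loading)
= 3886 * (1 + 0.26)
= 3886 * 1.26
= 4896.36


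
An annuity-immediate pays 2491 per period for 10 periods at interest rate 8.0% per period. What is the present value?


PV = PMT * (1 - (1+i)^(-n)) / i
= 2491 * (1 - (1+0.08)^(-10)) / 0.08
= 2491 * (1 - 0.463193) / 0.08
= 2491 * 6.710081
= 16714.8128


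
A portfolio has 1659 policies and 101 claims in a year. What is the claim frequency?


frequency = claims / policies
= 101 / 1659
= 0.0609


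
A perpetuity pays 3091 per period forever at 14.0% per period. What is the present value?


PV = PMT / i
= 3091 / 0.14
= 22078.5714


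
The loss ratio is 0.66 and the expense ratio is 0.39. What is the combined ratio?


Combined ratio = loss ratio + expense ratio
= 0.66 + 0.39
= 1.05


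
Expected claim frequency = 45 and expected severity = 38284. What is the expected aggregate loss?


E[S] = E[N] * E[X]
= 45 * 38284
= 1.7228e+06


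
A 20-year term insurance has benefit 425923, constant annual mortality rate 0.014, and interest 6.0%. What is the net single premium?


NSP = benefit * sum_{k=0}^{n-1} k_p_x * q * v^(k+1)
With constant q=0.014, v=0.943396
Sum = 0.144694
NSP = 425923 * 0.144694
= 61628.317


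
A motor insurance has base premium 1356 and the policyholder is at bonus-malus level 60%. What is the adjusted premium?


adjusted = base * BM_level / 100
= 1356 * 60 / 100
= 1356 * 0.6
= 813.6


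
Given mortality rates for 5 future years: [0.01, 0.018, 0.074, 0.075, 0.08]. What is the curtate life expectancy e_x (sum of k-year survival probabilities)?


e_x = sum_{k=1}^{n} k_p_x
k_p_x values:
  1_p_x = 0.99
  2_p_x = 0.97218
  3_p_x = 0.900239
  4_p_x = 0.832721
  5_p_x = 0.766103
e_x = 4.4612


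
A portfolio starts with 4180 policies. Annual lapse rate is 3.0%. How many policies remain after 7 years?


remaining = initial * (1 - lapse)^years
= 4180 * (1 - 0.03)^7
= 4180 * 0.807983
= 3377.3683


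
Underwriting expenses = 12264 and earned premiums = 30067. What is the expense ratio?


Expense ratio = expenses / premiums
= 12264 / 30067
= 0.4079


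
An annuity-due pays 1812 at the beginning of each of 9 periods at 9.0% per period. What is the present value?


PV_due = PMT * (1-(1+i)^(-n))/i * (1+i)
PV_immediate = 10863.3874
PV_due = 10863.3874 * 1.09
= 11841.0922


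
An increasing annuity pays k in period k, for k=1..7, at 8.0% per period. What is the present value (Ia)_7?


(Ia)_n = sum_{k=1}^{n} k * v^k, v = 1/(1+i)
v = 0.925926
Sum computed term by term:
(Ia)_7 = 19.2306


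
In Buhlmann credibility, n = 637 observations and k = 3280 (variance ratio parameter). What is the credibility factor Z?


Z = n / (n + k)
= 637 / (637 + 3280)
= 637 / 3917
= 0.1626


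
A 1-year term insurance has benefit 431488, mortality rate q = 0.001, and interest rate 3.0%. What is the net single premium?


NSP = benefit * q * v
v = 1/(1+i) = 0.970874
NSP = 431488 * 0.001 * 0.970874
= 418.9204


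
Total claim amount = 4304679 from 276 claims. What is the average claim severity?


severity = total / number
= 4304679 / 276
= 15596.663


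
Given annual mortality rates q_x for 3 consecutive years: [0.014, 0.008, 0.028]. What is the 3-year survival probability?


p_k = 1 - q_k for each year
Survival = product of (1 - q_k)
= 0.986 * 0.992 * 0.972
= 0.9507


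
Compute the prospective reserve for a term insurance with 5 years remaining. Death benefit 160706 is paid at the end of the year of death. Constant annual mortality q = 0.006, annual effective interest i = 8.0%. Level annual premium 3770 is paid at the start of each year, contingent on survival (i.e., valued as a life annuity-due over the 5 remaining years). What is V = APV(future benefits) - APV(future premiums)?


v = 1/(1+i) = 0.925926
APV(future benefits) per unit = sum_{k=0}^{4} k_p_x * q * v^(k+1) = 0.023692
APV(future benefits) = 160706 * 0.023692 = 3807.5073
Life annuity-due factor ä_{x:5} = sum_{k=0}^{4} k_p_x * v^k = 4.264628
APV(future premiums) = 3770 * 4.264628 = 16077.6479
V = 3807.5073 - 16077.6479
= -12270.1405


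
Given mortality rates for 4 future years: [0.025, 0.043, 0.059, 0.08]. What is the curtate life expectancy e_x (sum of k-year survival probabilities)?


e_x = sum_{k=1}^{n} k_p_x
k_p_x values:
  1_p_x = 0.975
  2_p_x = 0.933075
  3_p_x = 0.878024
  4_p_x = 0.807782
e_x = 3.5939


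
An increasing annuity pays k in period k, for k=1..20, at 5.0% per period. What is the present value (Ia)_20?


(Ia)_n = sum_{k=1}^{n} k * v^k, v = 1/(1+i)
v = 0.952381
Sum computed term by term:
(Ia)_20 = 110.9506


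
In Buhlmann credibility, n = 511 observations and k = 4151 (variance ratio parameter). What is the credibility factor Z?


Z = n / (n + k)
= 511 / (511 + 4151)
= 511 / 4662
= 0.1096


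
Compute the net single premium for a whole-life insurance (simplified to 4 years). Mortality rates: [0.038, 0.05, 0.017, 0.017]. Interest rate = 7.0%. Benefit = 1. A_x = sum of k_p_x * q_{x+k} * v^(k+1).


v = 0.934579
Year 0: k_p_x=1.0, q=0.038, term=0.035514
Year 1: k_p_x=0.962, q=0.05, term=0.042012
Year 2: k_p_x=0.9139, q=0.017, term=0.012682
Year 3: k_p_x=0.898364, q=0.017, term=0.011651
A_x = 0.1019


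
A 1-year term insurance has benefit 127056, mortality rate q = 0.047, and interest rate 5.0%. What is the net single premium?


NSP = benefit * q * v
v = 1/(1+i) = 0.952381
NSP = 127056 * 0.047 * 0.952381
= 5687.2686


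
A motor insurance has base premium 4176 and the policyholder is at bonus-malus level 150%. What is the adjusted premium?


adjusted = base * BM_level / 100
= 4176 * 150 / 100
= 4176 * 1.5
= 6264.0


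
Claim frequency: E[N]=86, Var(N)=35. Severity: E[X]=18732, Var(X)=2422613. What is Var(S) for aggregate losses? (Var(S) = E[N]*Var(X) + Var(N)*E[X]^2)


Var(S) = E[N]*Var(X) + Var(N)*E[X]^2
= 86*2422613 + 35*18732^2
= 208344718 + 12281073840
= 1.2489e+10


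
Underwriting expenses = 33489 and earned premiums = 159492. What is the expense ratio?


Expense ratio = expenses / premiums
= 33489 / 159492
= 0.21


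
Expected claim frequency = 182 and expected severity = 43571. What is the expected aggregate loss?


E[S] = E[N] * E[X]
= 182 * 43571
= 7.9299e+06


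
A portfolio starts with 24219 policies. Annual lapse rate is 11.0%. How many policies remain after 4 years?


remaining = initial * (1 - lapse)^years
= 24219 * (1 - 0.11)^4
= 24219 * 0.627422
= 15195.5433


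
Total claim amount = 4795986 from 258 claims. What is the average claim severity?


severity = total / number
= 4795986 / 258
= 18589.093


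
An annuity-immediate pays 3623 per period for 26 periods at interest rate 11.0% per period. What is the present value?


PV = PMT * (1 - (1+i)^(-n)) / i
= 3623 * (1 - (1+0.11)^(-26)) / 0.11
= 3623 * (1 - 0.066314) / 0.11
= 3623 * 8.488058
= 30752.2351


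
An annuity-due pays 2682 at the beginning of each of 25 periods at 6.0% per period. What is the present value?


PV_due = PMT * (1-(1+i)^(-n))/i * (1+i)
PV_immediate = 34284.9612
PV_due = 34284.9612 * 1.06
= 36342.0589


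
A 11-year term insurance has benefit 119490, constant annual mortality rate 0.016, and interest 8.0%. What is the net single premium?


NSP = benefit * sum_{k=0}^{n-1} k_p_x * q * v^(k+1)
With constant q=0.016, v=0.925926
Sum = 0.106807
NSP = 119490 * 0.106807
= 12762.3811


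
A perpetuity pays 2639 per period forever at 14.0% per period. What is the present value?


PV = PMT / i
= 2639 / 0.14
= 18850.0


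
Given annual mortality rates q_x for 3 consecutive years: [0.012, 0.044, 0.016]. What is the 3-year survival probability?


p_k = 1 - q_k for each year
Survival = product of (1 - q_k)
= 0.988 * 0.956 * 0.984
= 0.9294


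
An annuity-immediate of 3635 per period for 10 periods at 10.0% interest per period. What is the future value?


FV = PMT * ((1+i)^n - 1) / i
= 3635 * ((1.1)^10 - 1) / 0.1
= 3635 * (2.593742 - 1) / 0.1
= 57932.5384


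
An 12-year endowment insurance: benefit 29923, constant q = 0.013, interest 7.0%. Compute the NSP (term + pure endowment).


Term component = 2908.1652
Pure endowment = 12_p_x * v^12 * benefit = 0.854685 * 0.444012 * 29923 = 11355.4835
NSP = 14263.6488


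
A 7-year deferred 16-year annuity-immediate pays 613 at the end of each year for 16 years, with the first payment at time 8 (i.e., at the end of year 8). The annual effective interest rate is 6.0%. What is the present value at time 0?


PV at time 7 of the 16-year annuity-immediate:
a_n = 613 * (1-(1+0.06)^(-16))/0.06 = 6194.9138
Discount back 7 years to time 0:
PV = 6194.9138 * (1+0.06)^(-7)
= 6194.9138 * 0.665057
= 4119.9715


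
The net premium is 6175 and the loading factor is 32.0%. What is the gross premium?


Gross = net * (1 + loading)
= 6175 * (1 + 0.32)
= 6175 * 1.32
= 8151.0


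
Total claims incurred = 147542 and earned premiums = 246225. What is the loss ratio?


Loss ratio = claims / premiums
= 147542 / 246225
= 0.5992


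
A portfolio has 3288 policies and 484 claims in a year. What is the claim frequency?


frequency = claims / policies
= 484 / 3288
= 0.1472


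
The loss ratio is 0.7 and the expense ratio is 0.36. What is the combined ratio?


Combined ratio = loss ratio + expense ratio
= 0.7 + 0.36
= 1.06


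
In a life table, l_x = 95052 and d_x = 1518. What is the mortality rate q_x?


q_x = d_x / l_x
= 1518 / 95052
= 0.016


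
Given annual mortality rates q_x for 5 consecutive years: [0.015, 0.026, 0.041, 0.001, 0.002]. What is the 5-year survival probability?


p_k = 1 - q_k for each year
Survival = product of (1 - q_k)
= 0.985 * 0.974 * 0.959 * 0.999 * 0.998
= 0.9173


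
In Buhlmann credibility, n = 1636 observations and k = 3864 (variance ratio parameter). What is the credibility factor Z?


Z = n / (n + k)
= 1636 / (1636 + 3864)
= 1636 / 5500
= 0.2975


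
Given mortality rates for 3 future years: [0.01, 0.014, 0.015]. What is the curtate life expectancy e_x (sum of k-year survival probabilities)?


e_x = sum_{k=1}^{n} k_p_x
k_p_x values:
  1_p_x = 0.99
  2_p_x = 0.97614
  3_p_x = 0.961498
e_x = 2.9276


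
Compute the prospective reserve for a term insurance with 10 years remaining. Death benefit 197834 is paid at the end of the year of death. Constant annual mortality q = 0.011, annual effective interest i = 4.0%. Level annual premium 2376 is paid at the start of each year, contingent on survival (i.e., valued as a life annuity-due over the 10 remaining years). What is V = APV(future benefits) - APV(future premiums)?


v = 1/(1+i) = 0.961538
APV(future benefits) per unit = sum_{k=0}^{9} k_p_x * q * v^(k+1) = 0.085234
APV(future benefits) = 197834 * 0.085234 = 16862.1608
Life annuity-due factor ä_{x:10} = sum_{k=0}^{9} k_p_x * v^k = 8.058477
APV(future premiums) = 2376 * 8.058477 = 19146.9404
V = 16862.1608 - 19146.9404
= -2284.7796


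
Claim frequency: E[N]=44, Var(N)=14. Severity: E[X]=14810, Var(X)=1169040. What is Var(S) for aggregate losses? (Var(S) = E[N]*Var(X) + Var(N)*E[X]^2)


Var(S) = E[N]*Var(X) + Var(N)*E[X]^2
= 44*1169040 + 14*14810^2
= 51437760 + 3070705400
= 3.1221e+09


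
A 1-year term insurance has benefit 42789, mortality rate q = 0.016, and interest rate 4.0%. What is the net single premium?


NSP = benefit * q * v
v = 1/(1+i) = 0.961538
NSP = 42789 * 0.016 * 0.961538
= 658.2923


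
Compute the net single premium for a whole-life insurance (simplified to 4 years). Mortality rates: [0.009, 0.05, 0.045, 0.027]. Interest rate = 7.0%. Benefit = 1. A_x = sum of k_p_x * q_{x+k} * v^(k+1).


v = 0.934579
Year 0: k_p_x=1.0, q=0.009, term=0.008411
Year 1: k_p_x=0.991, q=0.05, term=0.043279
Year 2: k_p_x=0.94145, q=0.045, term=0.034583
Year 3: k_p_x=0.899085, q=0.027, term=0.01852
A_x = 0.1048


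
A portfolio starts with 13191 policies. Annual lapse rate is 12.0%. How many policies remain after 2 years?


remaining = initial * (1 - lapse)^years
= 13191 * (1 - 0.12)^2
= 13191 * 0.7744
= 10215.1104


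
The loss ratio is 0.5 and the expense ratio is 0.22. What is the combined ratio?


Combined ratio = loss ratio + expense ratio
= 0.5 + 0.22
= 0.72


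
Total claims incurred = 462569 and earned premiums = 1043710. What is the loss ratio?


Loss ratio = claims / premiums
= 462569 / 1043710
= 0.4432


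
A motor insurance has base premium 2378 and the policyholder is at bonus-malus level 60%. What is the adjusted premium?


adjusted = base * BM_level / 100
= 2378 * 60 / 100
= 2378 * 0.6
= 1426.8


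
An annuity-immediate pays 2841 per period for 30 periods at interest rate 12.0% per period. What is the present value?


PV = PMT * (1 - (1+i)^(-n)) / i
= 2841 * (1 - (1+0.12)^(-30)) / 0.12
= 2841 * (1 - 0.033378) / 0.12
= 2841 * 8.055184
= 22884.7777


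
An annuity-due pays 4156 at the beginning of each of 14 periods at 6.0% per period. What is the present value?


PV_due = PMT * (1-(1+i)^(-n))/i * (1+i)
PV_immediate = 38629.9532
PV_due = 38629.9532 * 1.06
= 40947.7504


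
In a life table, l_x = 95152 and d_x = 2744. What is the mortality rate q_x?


q_x = d_x / l_x
= 2744 / 95152
= 0.0288


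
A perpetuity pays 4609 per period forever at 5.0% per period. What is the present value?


PV = PMT / i
= 4609 / 0.05
= 92180.0


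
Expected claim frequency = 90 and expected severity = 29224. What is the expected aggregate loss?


E[S] = E[N] * E[X]
= 90 * 29224
= 2.6302e+06


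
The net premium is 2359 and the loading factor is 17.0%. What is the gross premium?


Gross = net * (1 + loading)
= 2359 * (1 + 0.17)
= 2359 * 1.17
= 2760.03


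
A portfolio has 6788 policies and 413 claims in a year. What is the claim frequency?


frequency = claims / policies
= 413 / 6788
= 0.0608


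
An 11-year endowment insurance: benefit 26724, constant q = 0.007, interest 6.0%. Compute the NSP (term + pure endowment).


Term component = 1430.609
Pure endowment = 11_p_x * v^11 * benefit = 0.925639 * 0.526788 * 26724 = 13031.028
NSP = 14461.637


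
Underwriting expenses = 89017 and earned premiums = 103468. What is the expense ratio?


Expense ratio = expenses / premiums
= 89017 / 103468
= 0.8603


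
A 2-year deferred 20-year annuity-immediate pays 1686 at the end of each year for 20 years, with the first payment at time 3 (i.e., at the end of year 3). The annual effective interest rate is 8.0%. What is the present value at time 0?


PV at time 2 of the 20-year annuity-immediate:
a_n = 1686 * (1-(1+0.08)^(-20))/0.08 = 16553.3965
Discount back 2 years to time 0:
PV = 16553.3965 * (1+0.08)^(-2)
= 16553.3965 * 0.857339
= 14191.8695


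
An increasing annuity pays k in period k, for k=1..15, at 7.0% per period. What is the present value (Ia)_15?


(Ia)_n = sum_{k=1}^{n} k * v^k, v = 1/(1+i)
v = 0.934579
Sum computed term by term:
(Ia)_15 = 61.554


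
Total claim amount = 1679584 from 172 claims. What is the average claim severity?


severity = total / number
= 1679584 / 172
= 9765.0233


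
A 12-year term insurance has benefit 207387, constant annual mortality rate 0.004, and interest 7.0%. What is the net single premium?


NSP = benefit * sum_{k=0}^{n-1} k_p_x * q * v^(k+1)
With constant q=0.004, v=0.934579
Sum = 0.03118
NSP = 207387 * 0.03118
= 6466.4156


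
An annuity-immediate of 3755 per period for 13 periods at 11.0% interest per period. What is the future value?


FV = PMT * ((1+i)^n - 1) / i
= 3755 * ((1.11)^13 - 1) / 0.11
= 3755 * (3.88328 - 1) / 0.11
= 98424.7001


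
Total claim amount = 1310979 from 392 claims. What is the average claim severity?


severity = total / number
= 1310979 / 392
= 3344.3342


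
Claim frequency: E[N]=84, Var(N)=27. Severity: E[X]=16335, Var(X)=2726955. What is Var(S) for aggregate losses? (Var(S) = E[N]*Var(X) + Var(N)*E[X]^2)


Var(S) = E[N]*Var(X) + Var(N)*E[X]^2
= 84*2726955 + 27*16335^2
= 229064220 + 7204470075
= 7.4335e+09


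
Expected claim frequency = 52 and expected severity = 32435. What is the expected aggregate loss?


E[S] = E[N] * E[X]
= 52 * 32435
= 1.6866e+06


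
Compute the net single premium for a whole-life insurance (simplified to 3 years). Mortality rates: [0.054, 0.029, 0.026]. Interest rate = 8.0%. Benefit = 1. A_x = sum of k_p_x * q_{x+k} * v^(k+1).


v = 0.925926
Year 0: k_p_x=1.0, q=0.054, term=0.05
Year 1: k_p_x=0.946, q=0.029, term=0.02352
Year 2: k_p_x=0.918566, q=0.026, term=0.018959
A_x = 0.0925


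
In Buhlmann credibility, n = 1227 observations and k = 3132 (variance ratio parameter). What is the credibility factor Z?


Z = n / (n + k)
= 1227 / (1227 + 3132)
= 1227 / 4359
= 0.2815


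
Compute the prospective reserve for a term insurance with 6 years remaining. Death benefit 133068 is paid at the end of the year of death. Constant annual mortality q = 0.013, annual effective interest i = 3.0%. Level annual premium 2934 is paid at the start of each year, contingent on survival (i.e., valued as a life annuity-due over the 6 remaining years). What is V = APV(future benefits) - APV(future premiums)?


v = 1/(1+i) = 0.970874
APV(future benefits) per unit = sum_{k=0}^{5} k_p_x * q * v^(k+1) = 0.068251
APV(future benefits) = 133068 * 0.068251 = 9082.0091
Life annuity-due factor ä_{x:6} = sum_{k=0}^{5} k_p_x * v^k = 5.40757
APV(future premiums) = 2934 * 5.40757 = 15865.8113
V = 9082.0091 - 15865.8113
= -6783.8022


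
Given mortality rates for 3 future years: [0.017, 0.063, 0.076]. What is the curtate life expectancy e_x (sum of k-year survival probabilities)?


e_x = sum_{k=1}^{n} k_p_x
k_p_x values:
  1_p_x = 0.983
  2_p_x = 0.921071
  3_p_x = 0.85107
e_x = 2.7551


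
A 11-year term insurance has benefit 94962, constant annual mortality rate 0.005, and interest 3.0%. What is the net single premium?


NSP = benefit * sum_{k=0}^{n-1} k_p_x * q * v^(k+1)
With constant q=0.005, v=0.970874
Sum = 0.04519
NSP = 94962 * 0.04519
= 4291.3778


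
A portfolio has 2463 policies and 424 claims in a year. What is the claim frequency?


frequency = claims / policies
= 424 / 2463
= 0.1721


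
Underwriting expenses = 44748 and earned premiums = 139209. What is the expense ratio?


Expense ratio = expenses / premiums
= 44748 / 139209
= 0.3214


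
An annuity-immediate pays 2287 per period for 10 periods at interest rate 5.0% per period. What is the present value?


PV = PMT * (1 - (1+i)^(-n)) / i
= 2287 * (1 - (1+0.05)^(-10)) / 0.05
= 2287 * (1 - 0.613913) / 0.05
= 2287 * 7.721735
= 17659.6078


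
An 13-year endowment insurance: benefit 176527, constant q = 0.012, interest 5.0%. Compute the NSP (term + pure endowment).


Term component = 18679.06
Pure endowment = 13_p_x * v^13 * benefit = 0.854752 * 0.530321 * 176527 = 80018.5233
NSP = 98697.5833


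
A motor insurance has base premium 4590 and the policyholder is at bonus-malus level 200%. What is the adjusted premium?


adjusted = base * BM_level / 100
= 4590 * 200 / 100
= 4590 * 2.0
= 9180.0


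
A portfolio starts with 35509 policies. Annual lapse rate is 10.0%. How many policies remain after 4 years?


remaining = initial * (1 - lapse)^years
= 35509 * (1 - 0.1)^4
= 35509 * 0.6561
= 23297.4549


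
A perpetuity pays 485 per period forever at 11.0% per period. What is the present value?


PV = PMT / i
= 485 / 0.11
= 4409.0909


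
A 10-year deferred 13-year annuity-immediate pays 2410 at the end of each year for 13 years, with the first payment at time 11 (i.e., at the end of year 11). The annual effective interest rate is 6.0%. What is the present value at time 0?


PV at time 10 of the 13-year annuity-immediate:
a_n = 2410 * (1-(1+0.06)^(-13))/0.06 = 21334.9659
Discount back 10 years to time 0:
PV = 21334.9659 * (1+0.06)^(-10)
= 21334.9659 * 0.558395
= 11913.3335


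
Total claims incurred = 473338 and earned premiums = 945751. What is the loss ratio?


Loss ratio = claims / premiums
= 473338 / 945751
= 0.5005


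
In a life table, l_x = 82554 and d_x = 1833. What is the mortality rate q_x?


q_x = d_x / l_x
= 1833 / 82554
= 0.0222


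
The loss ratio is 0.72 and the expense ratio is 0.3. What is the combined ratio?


Combined ratio = loss ratio + expense ratio
= 0.72 + 0.3
= 1.02


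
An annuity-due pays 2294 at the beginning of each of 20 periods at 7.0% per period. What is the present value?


PV_due = PMT * (1-(1+i)^(-n))/i * (1+i)
PV_immediate = 24302.6687
PV_due = 24302.6687 * 1.07
= 26003.8555


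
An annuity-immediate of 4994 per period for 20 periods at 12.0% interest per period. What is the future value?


FV = PMT * ((1+i)^n - 1) / i
= 4994 * ((1.12)^20 - 1) / 0.12
= 4994 * (9.646293 - 1) / 0.12
= 359829.8976


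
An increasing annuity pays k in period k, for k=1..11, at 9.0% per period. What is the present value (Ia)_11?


(Ia)_n = sum_{k=1}^{n} k * v^k, v = 1/(1+i)
v = 0.917431
Sum computed term by term:
(Ia)_11 = 35.0533


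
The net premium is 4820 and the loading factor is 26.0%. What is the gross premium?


Gross = net * (1 + loading)
= 4820 * (1 + 0.26)
= 4820 * 1.26
= 6073.2


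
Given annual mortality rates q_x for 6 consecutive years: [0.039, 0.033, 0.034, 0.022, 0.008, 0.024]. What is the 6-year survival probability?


p_k = 1 - q_k for each year
Survival = product of (1 - q_k)
= 0.961 * 0.967 * 0.966 * 0.978 * 0.992 * 0.976
= 0.85


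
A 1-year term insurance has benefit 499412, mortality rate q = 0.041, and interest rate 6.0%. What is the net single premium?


NSP = benefit * q * v
v = 1/(1+i) = 0.943396
NSP = 499412 * 0.041 * 0.943396
= 19316.8792


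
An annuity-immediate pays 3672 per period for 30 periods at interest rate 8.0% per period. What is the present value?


PV = PMT * (1 - (1+i)^(-n)) / i
= 3672 * (1 - (1+0.08)^(-30)) / 0.08
= 3672 * (1 - 0.099377) / 0.08
= 3672 * 11.257783
= 41338.5804


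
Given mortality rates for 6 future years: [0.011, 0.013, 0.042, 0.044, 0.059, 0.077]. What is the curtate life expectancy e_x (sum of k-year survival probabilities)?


e_x = sum_{k=1}^{n} k_p_x
k_p_x values:
  1_p_x = 0.989
  2_p_x = 0.976143
  3_p_x = 0.935145
  4_p_x = 0.893999
  5_p_x = 0.841253
  6_p_x = 0.776476
e_x = 5.412


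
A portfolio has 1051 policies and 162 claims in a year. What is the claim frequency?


frequency = claims / policies
= 162 / 1051
= 0.1541


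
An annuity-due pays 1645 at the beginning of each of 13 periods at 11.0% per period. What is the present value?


PV_due = PMT * (1-(1+i)^(-n))/i * (1+i)
PV_immediate = 11103.5368
PV_due = 11103.5368 * 1.11
= 12324.9259


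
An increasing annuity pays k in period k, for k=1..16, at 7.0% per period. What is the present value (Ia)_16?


(Ia)_n = sum_{k=1}^{n} k * v^k, v = 1/(1+i)
v = 0.934579
Sum computed term by term:
(Ia)_16 = 66.9737


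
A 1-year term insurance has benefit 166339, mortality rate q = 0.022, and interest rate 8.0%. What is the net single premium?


NSP = benefit * q * v
v = 1/(1+i) = 0.925926
NSP = 166339 * 0.022 * 0.925926
= 3388.387


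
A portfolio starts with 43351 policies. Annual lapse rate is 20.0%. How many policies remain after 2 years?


remaining = initial * (1 - lapse)^years
= 43351 * (1 - 0.2)^2
= 43351 * 0.64
= 27744.64


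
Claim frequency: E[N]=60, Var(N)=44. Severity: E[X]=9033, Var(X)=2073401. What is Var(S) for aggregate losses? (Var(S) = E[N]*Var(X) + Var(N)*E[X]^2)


Var(S) = E[N]*Var(X) + Var(N)*E[X]^2
= 60*2073401 + 44*9033^2
= 124404060 + 3590183916
= 3.7146e+09


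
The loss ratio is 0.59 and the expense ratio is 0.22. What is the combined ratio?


Combined ratio = loss ratio + expense ratio
= 0.59 + 0.22
= 0.81


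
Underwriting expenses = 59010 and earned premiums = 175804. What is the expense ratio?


Expense ratio = expenses / premiums
= 59010 / 175804
= 0.3357


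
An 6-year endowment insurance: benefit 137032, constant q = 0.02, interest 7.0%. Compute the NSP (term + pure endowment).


Term component = 12476.7885
Pure endowment = 6_p_x * v^6 * benefit = 0.885842 * 0.666342 * 137032 = 80886.4517
NSP = 93363.2402


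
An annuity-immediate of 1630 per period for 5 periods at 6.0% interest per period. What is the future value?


FV = PMT * ((1+i)^n - 1) / i
= 1630 * ((1.06)^5 - 1) / 0.06
= 1630 * (1.338226 - 1) / 0.06
= 9188.4615


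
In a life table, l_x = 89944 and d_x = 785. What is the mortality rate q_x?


q_x = d_x / l_x
= 785 / 89944
= 0.0087


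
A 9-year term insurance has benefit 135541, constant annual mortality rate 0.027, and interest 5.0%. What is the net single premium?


NSP = benefit * sum_{k=0}^{n-1} k_p_x * q * v^(k+1)
With constant q=0.027, v=0.952381
Sum = 0.17397
NSP = 135541 * 0.17397
= 23580.1166


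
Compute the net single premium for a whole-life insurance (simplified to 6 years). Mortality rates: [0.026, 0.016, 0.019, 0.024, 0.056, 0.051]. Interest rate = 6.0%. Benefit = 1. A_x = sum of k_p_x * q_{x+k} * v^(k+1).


v = 0.943396
Year 0: k_p_x=1.0, q=0.026, term=0.024528
Year 1: k_p_x=0.974, q=0.016, term=0.01387
Year 2: k_p_x=0.958416, q=0.019, term=0.015289
Year 3: k_p_x=0.940206, q=0.024, term=0.017874
Year 4: k_p_x=0.917641, q=0.056, term=0.0384
Year 5: k_p_x=0.866253, q=0.051, term=0.031144
A_x = 0.1411


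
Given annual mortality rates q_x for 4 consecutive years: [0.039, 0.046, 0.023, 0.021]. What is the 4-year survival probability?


p_k = 1 - q_k for each year
Survival = product of (1 - q_k)
= 0.961 * 0.954 * 0.977 * 0.979
= 0.8769


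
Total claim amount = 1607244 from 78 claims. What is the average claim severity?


severity = total / number
= 1607244 / 78
= 20605.6923


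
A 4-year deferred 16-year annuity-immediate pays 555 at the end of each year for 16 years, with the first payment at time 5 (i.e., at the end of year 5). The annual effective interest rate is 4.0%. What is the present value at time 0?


PV at time 4 of the 16-year annuity-immediate:
a_n = 555 * (1-(1+0.04)^(-16))/0.04 = 6467.0241
Discount back 4 years to time 0:
PV = 6467.0241 * (1+0.04)^(-4)
= 6467.0241 * 0.854804
= 5528.0393


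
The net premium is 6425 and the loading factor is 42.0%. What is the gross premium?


Gross = net * (1 + loading)
= 6425 * (1 + 0.42)
= 6425 * 1.42
= 9123.5


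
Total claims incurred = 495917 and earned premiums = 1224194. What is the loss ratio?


Loss ratio = claims / premiums
= 495917 / 1224194
= 0.4051


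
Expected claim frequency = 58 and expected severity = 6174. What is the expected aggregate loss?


E[S] = E[N] * E[X]
= 58 * 6174
= 358092


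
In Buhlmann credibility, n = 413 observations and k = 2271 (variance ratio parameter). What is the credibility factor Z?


Z = n / (n + k)
= 413 / (413 + 2271)
= 413 / 2684
= 0.1539


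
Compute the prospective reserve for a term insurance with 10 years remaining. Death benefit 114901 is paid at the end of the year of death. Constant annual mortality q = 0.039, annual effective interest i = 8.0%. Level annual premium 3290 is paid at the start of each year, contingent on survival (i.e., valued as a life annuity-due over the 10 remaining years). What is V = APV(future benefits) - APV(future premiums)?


v = 1/(1+i) = 0.925926
APV(future benefits) per unit = sum_{k=0}^{9} k_p_x * q * v^(k+1) = 0.225751
APV(future benefits) = 114901 * 0.225751 = 25939.0543
Life annuity-due factor ä_{x:10} = sum_{k=0}^{9} k_p_x * v^k = 6.251575
APV(future premiums) = 3290 * 6.251575 = 20567.6833
V = 25939.0543 - 20567.6833
= 5371.371
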